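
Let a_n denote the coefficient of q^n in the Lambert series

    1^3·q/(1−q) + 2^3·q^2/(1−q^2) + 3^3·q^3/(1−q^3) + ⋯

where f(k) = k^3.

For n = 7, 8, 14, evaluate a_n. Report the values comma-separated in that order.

344, 585, 3096

d|7:{1,7}  Σf=1+343=344
[q^8] f(8)=512,f(4)=64,f(2)=8,f(1)=1 ⇒ 585
[q^14] f(1)=1,f(2)=8,f(7)=343,f(14)=2744 ⇒ 3096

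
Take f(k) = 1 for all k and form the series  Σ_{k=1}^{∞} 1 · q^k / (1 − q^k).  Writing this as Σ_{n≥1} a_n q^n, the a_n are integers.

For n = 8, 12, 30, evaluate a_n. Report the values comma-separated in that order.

d|8:{1,2,4,8}  Σf=1+1+1+1=4
q^12  k|12↦f(k): 1:1 2:1 3:1 4:1 6:1 12:1  a_12=6
q^30  k|30↦f(k): 30:1 15:1 10:1 6:1 5:1 3:1 2:1 1:1  a_30=8

4, 6, 8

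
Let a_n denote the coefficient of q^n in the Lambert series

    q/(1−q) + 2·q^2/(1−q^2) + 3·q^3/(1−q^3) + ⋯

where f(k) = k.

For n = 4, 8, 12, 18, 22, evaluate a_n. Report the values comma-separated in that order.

7, 15, 28, 39, 36

q^4  k|4↦f(k): 4:4 2:2 1:1  a_4=7
q^8  k|8↦f(k): 1:1 2:2 4:4 8:8  a_8=15
n=12: 12·1 6·2 4·3 3·4 2·6 1·12  f→[12+6+4+3+2+1]=28
[q^18] f(1)=1,f(2)=2,f(3)=3,f(6)=6,f(9)=9,f(18)=18 ⇒ 39
[q^22] f(22)=22,f(11)=11,f(2)=2,f(1)=1 ⇒ 36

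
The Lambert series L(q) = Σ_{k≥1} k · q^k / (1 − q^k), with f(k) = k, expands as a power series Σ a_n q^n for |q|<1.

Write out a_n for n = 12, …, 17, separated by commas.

28, 14, 24, 24, 31, 18

d|12:{12,6,4,3,2,1}  Σf=12+6+4+3+2+1=28
q^13  k|13↦f(k): 1:1 13:13  a_13=14
n=14: 14·1 7·2 2·7 1·14  f→[14+7+2+1]=24
q^15  k|15↦f(k): 1:1 3:3 5:5 15:15  a_15=24
[q^16] f(1)=1,f(2)=2,f(4)=4,f(8)=8,f(16)=16 ⇒ 31
n=17: 1·17 17·1  f→[1+17]=18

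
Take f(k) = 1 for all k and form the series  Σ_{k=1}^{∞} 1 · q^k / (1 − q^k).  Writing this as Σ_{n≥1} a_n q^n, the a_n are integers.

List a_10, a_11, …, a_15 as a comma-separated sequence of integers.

4, 2, 6, 2, 4, 4

d|10:{1,2,5,10}  Σf=1+1+1+1=4
d|11:{11,1}  Σf=1+1=2
q^12  k|12↦f(k): 1:1 2:1 3:1 4:1 6:1 12:1  a_12=6
q^13  k|13↦f(k): 1:1 13:1  a_13=2
[q^14] f(14)=1,f(7)=1,f(2)=1,f(1)=1 ⇒ 4
[q^15] f(15)=1,f(5)=1,f(3)=1,f(1)=1 ⇒ 4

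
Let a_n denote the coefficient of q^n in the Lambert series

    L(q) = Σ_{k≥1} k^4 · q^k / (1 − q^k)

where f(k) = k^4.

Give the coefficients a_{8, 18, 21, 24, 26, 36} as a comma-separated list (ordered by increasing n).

4369, 112931, 196964, 358258, 485554, 1813539

n=8: 8·1 4·2 2·4 1·8  f→[4096+256+16+1]=4369
d|18:{1,2,3,6,9,18}  Σf=1+16+81+1296+6561+104976=112931
[q^21] f(1)=1,f(3)=81,f(7)=2401,f(21)=194481 ⇒ 196964
q^24  k|24↦f(k): 24:331776 12:20736 8:4096 6:1296 4:256 3:81 2:16 1:1  a_24=358258
n=26: 26·1 13·2 2·13 1·26  f→[456976+28561+16+1]=485554
[q^36] f(36)=1679616,f(18)=104976,f(12)=20736,f(9)=6561,f(6)=1296,f(4)=256,f(3)=81,f(2)=16,f(1)=1 ⇒ 1813539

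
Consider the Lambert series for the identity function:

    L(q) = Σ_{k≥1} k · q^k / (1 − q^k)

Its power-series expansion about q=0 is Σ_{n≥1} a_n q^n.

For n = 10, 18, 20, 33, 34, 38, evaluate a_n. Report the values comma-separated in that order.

18, 39, 42, 48, 54, 60

d|10:{1,2,5,10}  Σf=1+2+5+10=18
d|18:{1,2,3,6,9,18}  Σf=1+2+3+6+9+18=39
q^20  k|20↦f(k): 20:20 10:10 5:5 4:4 2:2 1:1  a_20=42
[q^33] f(33)=33,f(11)=11,f(3)=3,f(1)=1 ⇒ 48
q^34  k|34↦f(k): 34:34 17:17 2:2 1:1  a_34=54
n=38: 38·1 19·2 2·19 1·38  f→[38+19+2+1]=60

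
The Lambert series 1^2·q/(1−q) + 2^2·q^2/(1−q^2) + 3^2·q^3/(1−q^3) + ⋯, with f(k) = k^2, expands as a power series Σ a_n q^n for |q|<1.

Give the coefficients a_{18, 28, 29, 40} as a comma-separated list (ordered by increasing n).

455, 1050, 842, 2210

d|18:{1,2,3,6,9,18}  Σf=1+4+9+36+81+324=455
d|28:{28,14,7,4,2,1}  Σf=784+196+49+16+4+1=1050
q^29  k|29↦f(k): 29:841 1:1  a_29=842
[q^40] f(40)=1600,f(20)=400,f(10)=100,f(8)=64,f(5)=25,f(4)=16,f(2)=4,f(1)=1 ⇒ 2210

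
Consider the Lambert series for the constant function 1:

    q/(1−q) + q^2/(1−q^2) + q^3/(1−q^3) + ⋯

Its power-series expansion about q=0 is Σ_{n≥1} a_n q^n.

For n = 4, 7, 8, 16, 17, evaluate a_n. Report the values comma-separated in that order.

q^4  k|4↦f(k): 4:1 2:1 1:1  a_4=3
q^7  k|7↦f(k): 7:1 1:1  a_7=2
d|8:{1,2,4,8}  Σf=1+1+1+1=4
n=16: 1·16 2·8 4·4 8·2 16·1  f→[1+1+1+1+1]=5
n=17: 1·17 17·1  f→[1+1]=2

3, 2, 4, 5, 2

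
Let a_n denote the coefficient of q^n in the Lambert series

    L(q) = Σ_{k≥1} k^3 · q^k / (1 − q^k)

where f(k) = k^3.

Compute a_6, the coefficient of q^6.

a_6 = 252

[q^6] f(6)=216,f(3)=27,f(2)=8,f(1)=1 ⇒ 252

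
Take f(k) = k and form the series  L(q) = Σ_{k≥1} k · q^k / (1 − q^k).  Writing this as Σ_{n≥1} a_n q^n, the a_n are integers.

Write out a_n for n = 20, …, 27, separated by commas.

q^20  k|20↦f(k): 1:1 2:2 4:4 5:5 10:10 20:20  a_20=42
d|21:{1,3,7,21}  Σf=1+3+7+21=32
d|22:{22,11,2,1}  Σf=22+11+2+1=36
d|23:{23,1}  Σf=23+1=24
n=24: 24·1 12·2 8·3 6·4 4·6 3·8 2·12 1·24  f→[24+12+8+6+4+3+2+1]=60
n=25: 1·25 5·5 25·1  f→[1+5+25]=31
q^26  k|26↦f(k): 26:26 13:13 2:2 1:1  a_26=42
d|27:{1,3,9,27}  Σf=1+3+9+27=40

42, 32, 36, 24, 60, 31, 42, 40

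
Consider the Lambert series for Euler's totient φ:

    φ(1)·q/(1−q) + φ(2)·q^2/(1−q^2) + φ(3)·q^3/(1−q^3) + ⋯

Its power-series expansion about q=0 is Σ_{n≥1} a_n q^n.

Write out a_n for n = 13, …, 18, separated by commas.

n=13: 1·13 13·1  φ→[1+12]=13
n=14: 1·14 2·7 7·2 14·1  φ→[1+1+6+6]=14
d|15:{1,3,5,15}  Σφ=1+2+4+8=15
q^16  k|16↦φ(k): 16:8 8:4 4:2 2:1 1:1  a_16=16
d|17:{1,17}  Σφ=1+16=17
d|18:{18,9,6,3,2,1}  Σφ=6+6+2+2+1+1=18

13, 14, 15, 16, 17, 18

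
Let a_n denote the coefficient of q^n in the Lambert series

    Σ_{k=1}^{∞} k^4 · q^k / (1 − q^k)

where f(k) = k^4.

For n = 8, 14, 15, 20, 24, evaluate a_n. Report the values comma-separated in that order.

[q^8] f(1)=1,f(2)=16,f(4)=256,f(8)=4096 ⇒ 4369
d|14:{14,7,2,1}  Σf=38416+2401+16+1=40834
d|15:{1,3,5,15}  Σf=1+81+625+50625=51332
[q^20] f(20)=160000,f(10)=10000,f(5)=625,f(4)=256,f(2)=16,f(1)=1 ⇒ 170898
d|24:{24,12,8,6,4,3,2,1}  Σf=331776+20736+4096+1296+256+81+16+1=358258

4369, 40834, 51332, 170898, 358258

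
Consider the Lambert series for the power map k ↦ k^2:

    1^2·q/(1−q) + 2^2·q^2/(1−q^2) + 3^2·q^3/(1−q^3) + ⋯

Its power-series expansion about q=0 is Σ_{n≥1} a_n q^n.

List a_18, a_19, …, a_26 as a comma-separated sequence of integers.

455, 362, 546, 500, 610, 530, 850, 651, 850

[q^18] f(1)=1,f(2)=4,f(3)=9,f(6)=36,f(9)=81,f(18)=324 ⇒ 455
[q^19] f(1)=1,f(19)=361 ⇒ 362
q^20  k|20↦f(k): 20:400 10:100 5:25 4:16 2:4 1:1  a_20=546
[q^21] f(21)=441,f(7)=49,f(3)=9,f(1)=1 ⇒ 500
[q^22] f(22)=484,f(11)=121,f(2)=4,f(1)=1 ⇒ 610
q^23  k|23↦f(k): 1:1 23:529  a_23=530
d|24:{1,2,3,4,6,8,12,24}  Σf=1+4+9+16+36+64+144+576=850
[q^25] f(1)=1,f(5)=25,f(25)=625 ⇒ 651
q^26  k|26↦f(k): 26:676 13:169 2:4 1:1  a_26=850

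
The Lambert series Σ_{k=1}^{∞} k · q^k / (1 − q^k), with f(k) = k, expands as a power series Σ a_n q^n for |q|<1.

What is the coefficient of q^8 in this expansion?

a_8 = 15

n=8: 8·1 4·2 2·4 1·8  f→[8+4+2+1]=15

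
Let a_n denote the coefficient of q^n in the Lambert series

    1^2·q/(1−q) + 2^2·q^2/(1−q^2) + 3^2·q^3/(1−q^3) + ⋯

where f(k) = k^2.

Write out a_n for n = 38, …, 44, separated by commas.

d|38:{1,2,19,38}  Σf=1+4+361+1444=1810
q^39  k|39↦f(k): 39:1521 13:169 3:9 1:1  a_39=1700
d|40:{40,20,10,8,5,4,2,1}  Σf=1600+400+100+64+25+16+4+1=2210
[q^41] f(41)=1681,f(1)=1 ⇒ 1682
n=42: 42·1 21·2 14·3 7·6 6·7 3·14 2·21 1·42  f→[1764+441+196+49+36+9+4+1]=2500
[q^43] f(1)=1,f(43)=1849 ⇒ 1850
d|44:{1,2,4,11,22,44}  Σf=1+4+16+121+484+1936=2562

1810, 1700, 2210, 1682, 2500, 1850, 2562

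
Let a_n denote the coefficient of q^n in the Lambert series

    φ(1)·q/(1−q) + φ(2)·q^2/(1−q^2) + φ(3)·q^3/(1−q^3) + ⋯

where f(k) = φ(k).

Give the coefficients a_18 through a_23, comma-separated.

n=18: 1·18 2·9 3·6 6·3 9·2 18·1  φ→[1+1+2+2+6+6]=18
d|19:{1,19}  Σφ=1+18=19
d|20:{1,2,4,5,10,20}  Σφ=1+1+2+4+4+8=20
d|21:{21,7,3,1}  Σφ=12+6+2+1=21
d|22:{22,11,2,1}  Σφ=10+10+1+1=22
[q^23] φ(23)=22,φ(1)=1 ⇒ 23

18, 19, 20, 21, 22, 23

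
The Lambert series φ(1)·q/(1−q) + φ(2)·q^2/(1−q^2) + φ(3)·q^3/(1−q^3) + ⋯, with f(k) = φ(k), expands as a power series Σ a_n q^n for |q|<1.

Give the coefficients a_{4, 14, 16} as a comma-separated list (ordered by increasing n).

q^4  k|4↦φ(k): 1:1 2:1 4:2  a_4=4
[q^14] φ(14)=6,φ(7)=6,φ(2)=1,φ(1)=1 ⇒ 14
[q^16] φ(16)=8,φ(8)=4,φ(4)=2,φ(2)=1,φ(1)=1 ⇒ 16

4, 14, 16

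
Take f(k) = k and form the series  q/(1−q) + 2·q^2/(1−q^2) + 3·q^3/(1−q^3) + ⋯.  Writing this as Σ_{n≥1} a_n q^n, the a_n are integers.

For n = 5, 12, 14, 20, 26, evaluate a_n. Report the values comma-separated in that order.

n=5: 5·1 1·5  f→[5+1]=6
d|12:{1,2,3,4,6,12}  Σf=1+2+3+4+6+12=28
q^14  k|14↦f(k): 1:1 2:2 7:7 14:14  a_14=24
d|20:{1,2,4,5,10,20}  Σf=1+2+4+5+10+20=42
n=26: 1·26 2·13 13·2 26·1  f→[1+2+13+26]=42

6, 28, 24, 42, 42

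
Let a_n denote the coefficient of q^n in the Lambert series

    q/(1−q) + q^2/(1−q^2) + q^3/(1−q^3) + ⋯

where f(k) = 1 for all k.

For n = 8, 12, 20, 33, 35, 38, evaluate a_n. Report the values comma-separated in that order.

[q^8] f(8)=1,f(4)=1,f(2)=1,f(1)=1 ⇒ 4
d|12:{1,2,3,4,6,12}  Σf=1+1+1+1+1+1=6
q^20  k|20↦f(k): 1:1 2:1 4:1 5:1 10:1 20:1  a_20=6
n=33: 1·33 3·11 11·3 33·1  f→[1+1+1+1]=4
n=35: 35·1 7·5 5·7 1·35  f→[1+1+1+1]=4
n=38: 1·38 2·19 19·2 38·1  f→[1+1+1+1]=4

4, 6, 6, 4, 4, 4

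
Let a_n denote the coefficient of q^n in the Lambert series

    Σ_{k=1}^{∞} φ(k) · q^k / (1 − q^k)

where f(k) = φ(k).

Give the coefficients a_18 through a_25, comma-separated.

n=18: 18·1 9·2 6·3 3·6 2·9 1·18  φ→[6+6+2+2+1+1]=18
[q^19] φ(1)=1,φ(19)=18 ⇒ 19
[q^20] φ(1)=1,φ(2)=1,φ(4)=2,φ(5)=4,φ(10)=4,φ(20)=8 ⇒ 20
d|21:{21,7,3,1}  Σφ=12+6+2+1=21
d|22:{1,2,11,22}  Σφ=1+1+10+10=22
d|23:{23,1}  Σφ=22+1=23
d|24:{24,12,8,6,4,3,2,1}  Σφ=8+4+4+2+2+2+1+1=24
q^25  k|25↦φ(k): 1:1 5:4 25:20  a_25=25

18, 19, 20, 21, 22, 23, 24, 25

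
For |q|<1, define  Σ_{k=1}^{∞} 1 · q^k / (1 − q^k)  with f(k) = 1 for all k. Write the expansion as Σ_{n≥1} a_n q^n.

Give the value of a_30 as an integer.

a_30 = 8

[q^30] f(1)=1,f(2)=1,f(3)=1,f(5)=1,f(6)=1,f(10)=1,f(15)=1,f(30)=1 ⇒ 8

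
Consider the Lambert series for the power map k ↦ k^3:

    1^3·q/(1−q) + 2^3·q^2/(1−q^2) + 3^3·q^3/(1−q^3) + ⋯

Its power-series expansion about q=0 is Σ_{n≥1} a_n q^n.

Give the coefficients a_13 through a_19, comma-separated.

q^13  k|13↦f(k): 1:1 13:2197  a_13=2198
n=14: 14·1 7·2 2·7 1·14  f→[2744+343+8+1]=3096
d|15:{1,3,5,15}  Σf=1+27+125+3375=3528
n=16: 16·1 8·2 4·4 2·8 1·16  f→[4096+512+64+8+1]=4681
[q^17] f(17)=4913,f(1)=1 ⇒ 4914
q^18  k|18↦f(k): 18:5832 9:729 6:216 3:27 2:8 1:1  a_18=6813
[q^19] f(19)=6859,f(1)=1 ⇒ 6860

2198, 3096, 3528, 4681, 4914, 6813, 6860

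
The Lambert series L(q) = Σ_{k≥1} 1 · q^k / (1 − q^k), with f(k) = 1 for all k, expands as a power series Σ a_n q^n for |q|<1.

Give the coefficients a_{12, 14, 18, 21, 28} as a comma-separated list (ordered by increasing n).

[q^12] f(1)=1,f(2)=1,f(3)=1,f(4)=1,f(6)=1,f(12)=1 ⇒ 6
[q^14] f(1)=1,f(2)=1,f(7)=1,f(14)=1 ⇒ 4
q^18  k|18↦f(k): 18:1 9:1 6:1 3:1 2:1 1:1  a_18=6
[q^21] f(1)=1,f(3)=1,f(7)=1,f(21)=1 ⇒ 4
d|28:{1,2,4,7,14,28}  Σf=1+1+1+1+1+1=6

6, 4, 6, 4, 6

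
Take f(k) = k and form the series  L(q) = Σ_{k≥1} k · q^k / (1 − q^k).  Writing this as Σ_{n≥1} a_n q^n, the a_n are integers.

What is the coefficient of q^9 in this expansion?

q^9  k|9↦f(k): 1:1 3:3 9:9  a_9=13

a_9 = 13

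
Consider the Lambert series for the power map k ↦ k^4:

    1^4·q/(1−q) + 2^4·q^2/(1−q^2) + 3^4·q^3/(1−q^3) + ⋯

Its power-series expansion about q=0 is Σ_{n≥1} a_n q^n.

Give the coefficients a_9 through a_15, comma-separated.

6643, 10642, 14642, 22386, 28562, 40834, 51332

n=9: 9·1 3·3 1·9  f→[6561+81+1]=6643
q^10  k|10↦f(k): 10:10000 5:625 2:16 1:1  a_10=10642
n=11: 11·1 1·11  f→[14641+1]=14642
n=12: 1·12 2·6 3·4 4·3 6·2 12·1  f→[1+16+81+256+1296+20736]=22386
n=13: 1·13 13·1  f→[1+28561]=28562
q^14  k|14↦f(k): 14:38416 7:2401 2:16 1:1  a_14=40834
[q^15] f(15)=50625,f(5)=625,f(3)=81,f(1)=1 ⇒ 51332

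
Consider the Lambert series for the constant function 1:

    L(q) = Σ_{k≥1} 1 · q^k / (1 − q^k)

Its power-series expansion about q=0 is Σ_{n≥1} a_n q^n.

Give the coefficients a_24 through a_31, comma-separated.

n=24: 1·24 2·12 3·8 4·6 6·4 8·3 12·2 24·1  f→[1+1+1+1+1+1+1+1]=8
d|25:{25,5,1}  Σf=1+1+1=3
[q^26] f(1)=1,f(2)=1,f(13)=1,f(26)=1 ⇒ 4
n=27: 27·1 9·3 3·9 1·27  f→[1+1+1+1]=4
q^28  k|28↦f(k): 1:1 2:1 4:1 7:1 14:1 28:1  a_28=6
n=29: 1·29 29·1  f→[1+1]=2
[q^30] f(30)=1,f(15)=1,f(10)=1,f(6)=1,f(5)=1,f(3)=1,f(2)=1,f(1)=1 ⇒ 8
[q^31] f(1)=1,f(31)=1 ⇒ 2

8, 3, 4, 4, 6, 2, 8, 2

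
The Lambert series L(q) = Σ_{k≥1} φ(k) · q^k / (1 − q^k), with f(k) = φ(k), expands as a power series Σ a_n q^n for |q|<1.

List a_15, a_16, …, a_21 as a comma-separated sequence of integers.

[q^15] φ(1)=1,φ(3)=2,φ(5)=4,φ(15)=8 ⇒ 15
n=16: 16·1 8·2 4·4 2·8 1·16  φ→[8+4+2+1+1]=16
[q^17] φ(1)=1,φ(17)=16 ⇒ 17
n=18: 18·1 9·2 6·3 3·6 2·9 1·18  φ→[6+6+2+2+1+1]=18
d|19:{19,1}  Σφ=18+1=19
[q^20] φ(20)=8,φ(10)=4,φ(5)=4,φ(4)=2,φ(2)=1,φ(1)=1 ⇒ 20
q^21  k|21↦φ(k): 1:1 3:2 7:6 21:12  a_21=21

15, 16, 17, 18, 19, 20, 21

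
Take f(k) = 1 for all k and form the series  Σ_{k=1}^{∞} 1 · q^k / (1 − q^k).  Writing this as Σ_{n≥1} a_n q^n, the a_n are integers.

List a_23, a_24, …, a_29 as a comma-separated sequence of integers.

n=23: 1·23 23·1  f→[1+1]=2
n=24: 24·1 12·2 8·3 6·4 4·6 3·8 2·12 1·24  f→[1+1+1+1+1+1+1+1]=8
d|25:{1,5,25}  Σf=1+1+1=3
n=26: 1·26 2·13 13·2 26·1  f→[1+1+1+1]=4
q^27  k|27↦f(k): 27:1 9:1 3:1 1:1  a_27=4
n=28: 1·28 2·14 4·7 7·4 14·2 28·1  f→[1+1+1+1+1+1]=6
q^29  k|29↦f(k): 1:1 29:1  a_29=2

2, 8, 3, 4, 4, 6, 2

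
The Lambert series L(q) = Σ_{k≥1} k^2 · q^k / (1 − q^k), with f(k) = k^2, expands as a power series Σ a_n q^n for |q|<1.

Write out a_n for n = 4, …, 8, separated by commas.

d|4:{4,2,1}  Σf=16+4+1=21
q^5  k|5↦f(k): 1:1 5:25  a_5=26
[q^6] f(6)=36,f(3)=9,f(2)=4,f(1)=1 ⇒ 50
q^7  k|7↦f(k): 7:49 1:1  a_7=50
[q^8] f(8)=64,f(4)=16,f(2)=4,f(1)=1 ⇒ 85

21, 26, 50, 50, 85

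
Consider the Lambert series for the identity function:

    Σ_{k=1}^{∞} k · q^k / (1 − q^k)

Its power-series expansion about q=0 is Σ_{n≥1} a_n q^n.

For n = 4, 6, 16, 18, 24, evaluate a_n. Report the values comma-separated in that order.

7, 12, 31, 39, 60

[q^4] f(4)=4,f(2)=2,f(1)=1 ⇒ 7
[q^6] f(1)=1,f(2)=2,f(3)=3,f(6)=6 ⇒ 12
d|16:{1,2,4,8,16}  Σf=1+2+4+8+16=31
d|18:{1,2,3,6,9,18}  Σf=1+2+3+6+9+18=39
n=24: 1·24 2·12 3·8 4·6 6·4 8·3 12·2 24·1  f→[1+2+3+4+6+8+12+24]=60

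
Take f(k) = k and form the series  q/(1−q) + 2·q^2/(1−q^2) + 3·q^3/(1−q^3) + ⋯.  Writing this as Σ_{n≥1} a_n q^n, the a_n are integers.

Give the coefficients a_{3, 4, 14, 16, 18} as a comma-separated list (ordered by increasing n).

d|3:{1,3}  Σf=1+3=4
q^4  k|4↦f(k): 4:4 2:2 1:1  a_4=7
q^14  k|14↦f(k): 1:1 2:2 7:7 14:14  a_14=24
d|16:{16,8,4,2,1}  Σf=16+8+4+2+1=31
n=18: 1·18 2·9 3·6 6·3 9·2 18·1  f→[1+2+3+6+9+18]=39

4, 7, 24, 31, 39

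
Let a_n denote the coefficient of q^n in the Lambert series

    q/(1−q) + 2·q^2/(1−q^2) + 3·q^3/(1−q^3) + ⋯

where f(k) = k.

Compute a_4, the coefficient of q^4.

a_4 = 7

q^4  k|4↦f(k): 1:1 2:2 4:4  a_4=7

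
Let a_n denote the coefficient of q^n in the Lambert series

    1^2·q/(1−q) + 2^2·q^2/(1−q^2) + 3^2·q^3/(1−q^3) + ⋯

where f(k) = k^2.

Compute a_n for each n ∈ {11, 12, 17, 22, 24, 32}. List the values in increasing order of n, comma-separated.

n=11: 1·11 11·1  f→[1+121]=122
[q^12] f(1)=1,f(2)=4,f(3)=9,f(4)=16,f(6)=36,f(12)=144 ⇒ 210
n=17: 17·1 1·17  f→[289+1]=290
[q^22] f(22)=484,f(11)=121,f(2)=4,f(1)=1 ⇒ 610
q^24  k|24↦f(k): 24:576 12:144 8:64 6:36 4:16 3:9 2:4 1:1  a_24=850
q^32  k|32↦f(k): 1:1 2:4 4:16 8:64 16:256 32:1024  a_32=1365

122, 210, 290, 610, 850, 1365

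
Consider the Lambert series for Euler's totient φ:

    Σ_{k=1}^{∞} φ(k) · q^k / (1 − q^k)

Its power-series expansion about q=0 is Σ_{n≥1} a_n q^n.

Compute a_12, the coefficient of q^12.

n=12: 1·12 2·6 3·4 4·3 6·2 12·1  φ→[1+1+2+2+2+4]=12

a_12 = 12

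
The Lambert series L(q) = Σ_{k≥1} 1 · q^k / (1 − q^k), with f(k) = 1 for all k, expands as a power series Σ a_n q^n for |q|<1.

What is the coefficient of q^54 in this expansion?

a_54 = 8

q^54  k|54↦f(k): 1:1 2:1 3:1 6:1 9:1 18:1 27:1 54:1  a_54=8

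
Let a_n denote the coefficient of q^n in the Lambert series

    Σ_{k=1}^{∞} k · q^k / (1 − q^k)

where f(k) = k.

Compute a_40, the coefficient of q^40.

a_40 = 90

d|40:{1,2,4,5,8,10,20,40}  Σf=1+2+4+5+8+10+20+40=90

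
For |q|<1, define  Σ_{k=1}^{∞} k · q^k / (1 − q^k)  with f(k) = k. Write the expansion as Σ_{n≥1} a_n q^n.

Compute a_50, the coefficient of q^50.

a_50 = 93

q^50  k|50↦f(k): 50:50 25:25 10:10 5:5 2:2 1:1  a_50=93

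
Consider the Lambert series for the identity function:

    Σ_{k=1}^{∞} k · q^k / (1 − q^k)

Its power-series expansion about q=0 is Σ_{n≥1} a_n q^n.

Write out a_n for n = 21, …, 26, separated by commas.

q^21  k|21↦f(k): 1:1 3:3 7:7 21:21  a_21=32
d|22:{1,2,11,22}  Σf=1+2+11+22=36
[q^23] f(1)=1,f(23)=23 ⇒ 24
q^24  k|24↦f(k): 1:1 2:2 3:3 4:4 6:6 8:8 12:12 24:24  a_24=60
q^25  k|25↦f(k): 1:1 5:5 25:25  a_25=31
d|26:{1,2,13,26}  Σf=1+2+13+26=42

32, 36, 24, 60, 31, 42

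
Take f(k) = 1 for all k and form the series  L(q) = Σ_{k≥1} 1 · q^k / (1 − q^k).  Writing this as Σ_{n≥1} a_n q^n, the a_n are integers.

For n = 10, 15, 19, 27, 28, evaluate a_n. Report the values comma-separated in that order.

d|10:{1,2,5,10}  Σf=1+1+1+1=4
n=15: 1·15 3·5 5·3 15·1  f→[1+1+1+1]=4
d|19:{19,1}  Σf=1+1=2
n=27: 27·1 9·3 3·9 1·27  f→[1+1+1+1]=4
q^28  k|28↦f(k): 1:1 2:1 4:1 7:1 14:1 28:1  a_28=6

4, 4, 2, 4, 6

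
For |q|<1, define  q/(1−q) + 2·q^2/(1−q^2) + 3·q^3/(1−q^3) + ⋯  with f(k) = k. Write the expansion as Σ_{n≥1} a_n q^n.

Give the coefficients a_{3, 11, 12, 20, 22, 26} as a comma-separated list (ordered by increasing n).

4, 12, 28, 42, 36, 42

[q^3] f(1)=1,f(3)=3 ⇒ 4
q^11  k|11↦f(k): 11:11 1:1  a_11=12
n=12: 1·12 2·6 3·4 4·3 6·2 12·1  f→[1+2+3+4+6+12]=28
n=20: 1·20 2·10 4·5 5·4 10·2 20·1  f→[1+2+4+5+10+20]=42
q^22  k|22↦f(k): 1:1 2:2 11:11 22:22  a_22=36
q^26  k|26↦f(k): 1:1 2:2 13:13 26:26  a_26=42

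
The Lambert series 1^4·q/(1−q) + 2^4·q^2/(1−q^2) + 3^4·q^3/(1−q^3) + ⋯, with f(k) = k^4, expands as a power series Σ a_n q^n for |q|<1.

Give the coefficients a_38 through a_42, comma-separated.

d|38:{1,2,19,38}  Σf=1+16+130321+2085136=2215474
[q^39] f(39)=2313441,f(13)=28561,f(3)=81,f(1)=1 ⇒ 2342084
d|40:{40,20,10,8,5,4,2,1}  Σf=2560000+160000+10000+4096+625+256+16+1=2734994
d|41:{1,41}  Σf=1+2825761=2825762
[q^42] f(42)=3111696,f(21)=194481,f(14)=38416,f(7)=2401,f(6)=1296,f(3)=81,f(2)=16,f(1)=1 ⇒ 3348388

2215474, 2342084, 2734994, 2825762, 3348388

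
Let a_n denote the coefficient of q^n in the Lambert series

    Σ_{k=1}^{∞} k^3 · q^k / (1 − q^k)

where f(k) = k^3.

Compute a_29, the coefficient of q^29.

a_29 = 24390

[q^29] f(1)=1,f(29)=24389 ⇒ 24390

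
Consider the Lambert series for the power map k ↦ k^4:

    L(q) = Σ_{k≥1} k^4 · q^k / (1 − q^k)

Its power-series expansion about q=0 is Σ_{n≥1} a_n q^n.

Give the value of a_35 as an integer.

[q^35] f(35)=1500625,f(7)=2401,f(5)=625,f(1)=1 ⇒ 1503652

a_35 = 1503652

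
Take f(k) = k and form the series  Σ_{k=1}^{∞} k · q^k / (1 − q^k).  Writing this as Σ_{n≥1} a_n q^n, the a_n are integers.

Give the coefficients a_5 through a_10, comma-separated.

6, 12, 8, 15, 13, 18

q^5  k|5↦f(k): 1:1 5:5  a_5=6
q^6  k|6↦f(k): 1:1 2:2 3:3 6:6  a_6=12
[q^7] f(1)=1,f(7)=7 ⇒ 8
d|8:{1,2,4,8}  Σf=1+2+4+8=15
q^9  k|9↦f(k): 9:9 3:3 1:1  a_9=13
n=10: 10·1 5·2 2·5 1·10  f→[10+5+2+1]=18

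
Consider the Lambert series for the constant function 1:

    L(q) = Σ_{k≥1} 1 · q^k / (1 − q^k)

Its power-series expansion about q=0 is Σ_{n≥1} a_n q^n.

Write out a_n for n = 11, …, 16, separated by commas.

2, 6, 2, 4, 4, 5

n=11: 1·11 11·1  f→[1+1]=2
q^12  k|12↦f(k): 12:1 6:1 4:1 3:1 2:1 1:1  a_12=6
n=13: 1·13 13·1  f→[1+1]=2
q^14  k|14↦f(k): 14:1 7:1 2:1 1:1  a_14=4
[q^15] f(1)=1,f(3)=1,f(5)=1,f(15)=1 ⇒ 4
[q^16] f(1)=1,f(2)=1,f(4)=1,f(8)=1,f(16)=1 ⇒ 5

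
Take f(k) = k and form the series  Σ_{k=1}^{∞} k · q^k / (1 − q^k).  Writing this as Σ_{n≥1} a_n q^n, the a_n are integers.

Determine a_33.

a_33 = 48

n=33: 33·1 11·3 3·11 1·33  f→[33+11+3+1]=48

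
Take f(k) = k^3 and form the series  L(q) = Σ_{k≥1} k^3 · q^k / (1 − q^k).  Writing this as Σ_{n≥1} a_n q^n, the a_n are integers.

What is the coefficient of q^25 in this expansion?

[q^25] f(1)=1,f(5)=125,f(25)=15625 ⇒ 15751

a_25 = 15751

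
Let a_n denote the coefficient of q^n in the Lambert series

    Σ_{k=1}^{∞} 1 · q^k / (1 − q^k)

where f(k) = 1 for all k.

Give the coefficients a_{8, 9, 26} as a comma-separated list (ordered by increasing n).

n=8: 1·8 2·4 4·2 8·1  f→[1+1+1+1]=4
d|9:{1,3,9}  Σf=1+1+1=3
q^26  k|26↦f(k): 26:1 13:1 2:1 1:1  a_26=4

4, 3, 4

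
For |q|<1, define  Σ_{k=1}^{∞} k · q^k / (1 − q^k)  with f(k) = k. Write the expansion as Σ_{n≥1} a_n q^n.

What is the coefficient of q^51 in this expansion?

a_51 = 72

[q^51] f(1)=1,f(3)=3,f(17)=17,f(51)=51 ⇒ 72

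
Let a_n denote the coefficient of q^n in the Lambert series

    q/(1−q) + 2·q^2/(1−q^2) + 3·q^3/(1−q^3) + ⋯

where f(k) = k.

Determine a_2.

a_2 = 3

d|2:{1,2}  Σf=1+2=3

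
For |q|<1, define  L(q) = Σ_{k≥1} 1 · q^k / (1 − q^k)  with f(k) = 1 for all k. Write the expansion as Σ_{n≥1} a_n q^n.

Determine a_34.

a_34 = 4

[q^34] f(34)=1,f(17)=1,f(2)=1,f(1)=1 ⇒ 4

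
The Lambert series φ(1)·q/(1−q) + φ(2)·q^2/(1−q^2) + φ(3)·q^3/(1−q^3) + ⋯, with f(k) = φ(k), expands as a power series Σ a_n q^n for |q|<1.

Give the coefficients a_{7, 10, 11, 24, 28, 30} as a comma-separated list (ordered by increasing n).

n=7: 1·7 7·1  φ→[1+6]=7
q^10  k|10↦φ(k): 10:4 5:4 2:1 1:1  a_10=10
d|11:{11,1}  Σφ=10+1=11
d|24:{1,2,3,4,6,8,12,24}  Σφ=1+1+2+2+2+4+4+8=24
[q^28] φ(1)=1,φ(2)=1,φ(4)=2,φ(7)=6,φ(14)=6,φ(28)=12 ⇒ 28
n=30: 30·1 15·2 10·3 6·5 5·6 3·10 2·15 1·30  φ→[8+8+4+2+4+2+1+1]=30

7, 10, 11, 24, 28, 30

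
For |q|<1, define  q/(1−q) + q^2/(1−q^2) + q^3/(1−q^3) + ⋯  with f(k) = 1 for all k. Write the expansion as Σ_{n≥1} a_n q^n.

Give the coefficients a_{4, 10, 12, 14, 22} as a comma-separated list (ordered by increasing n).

n=4: 4·1 2·2 1·4  f→[1+1+1]=3
q^10  k|10↦f(k): 1:1 2:1 5:1 10:1  a_10=4
[q^12] f(12)=1,f(6)=1,f(4)=1,f(3)=1,f(2)=1,f(1)=1 ⇒ 6
q^14  k|14↦f(k): 14:1 7:1 2:1 1:1  a_14=4
d|22:{1,2,11,22}  Σf=1+1+1+1=4

3, 4, 6, 4, 4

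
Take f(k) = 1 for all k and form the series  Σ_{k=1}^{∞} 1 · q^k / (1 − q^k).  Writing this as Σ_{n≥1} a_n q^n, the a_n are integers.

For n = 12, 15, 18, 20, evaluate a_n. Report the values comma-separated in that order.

6, 4, 6, 6

n=12: 1·12 2·6 3·4 4·3 6·2 12·1  f→[1+1+1+1+1+1]=6
d|15:{15,5,3,1}  Σf=1+1+1+1=4
d|18:{18,9,6,3,2,1}  Σf=1+1+1+1+1+1=6
d|20:{20,10,5,4,2,1}  Σf=1+1+1+1+1+1=6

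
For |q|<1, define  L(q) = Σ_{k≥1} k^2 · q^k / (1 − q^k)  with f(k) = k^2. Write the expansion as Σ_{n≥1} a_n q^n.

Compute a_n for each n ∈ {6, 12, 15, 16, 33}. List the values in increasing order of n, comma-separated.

n=6: 1·6 2·3 3·2 6·1  f→[1+4+9+36]=50
d|12:{12,6,4,3,2,1}  Σf=144+36+16+9+4+1=210
[q^15] f(15)=225,f(5)=25,f(3)=9,f(1)=1 ⇒ 260
[q^16] f(1)=1,f(2)=4,f(4)=16,f(8)=64,f(16)=256 ⇒ 341
q^33  k|33↦f(k): 1:1 3:9 11:121 33:1089  a_33=1220

50, 210, 260, 341, 1220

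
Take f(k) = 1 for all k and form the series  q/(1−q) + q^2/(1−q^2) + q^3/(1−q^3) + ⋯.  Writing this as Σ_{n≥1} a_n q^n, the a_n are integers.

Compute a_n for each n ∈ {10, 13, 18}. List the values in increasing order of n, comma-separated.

4, 2, 6

q^10  k|10↦f(k): 10:1 5:1 2:1 1:1  a_10=4
n=13: 1·13 13·1  f→[1+1]=2
d|18:{18,9,6,3,2,1}  Σf=1+1+1+1+1+1=6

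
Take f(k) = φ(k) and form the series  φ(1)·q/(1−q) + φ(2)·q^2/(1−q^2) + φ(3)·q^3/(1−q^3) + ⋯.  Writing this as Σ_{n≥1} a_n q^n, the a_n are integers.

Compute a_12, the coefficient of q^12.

n=12: 12·1 6·2 4·3 3·4 2·6 1·12  φ→[4+2+2+2+1+1]=12

a_12 = 12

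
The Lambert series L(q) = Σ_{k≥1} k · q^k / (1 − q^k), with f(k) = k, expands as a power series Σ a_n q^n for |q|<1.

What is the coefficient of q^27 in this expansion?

a_27 = 40

d|27:{1,3,9,27}  Σf=1+3+9+27=40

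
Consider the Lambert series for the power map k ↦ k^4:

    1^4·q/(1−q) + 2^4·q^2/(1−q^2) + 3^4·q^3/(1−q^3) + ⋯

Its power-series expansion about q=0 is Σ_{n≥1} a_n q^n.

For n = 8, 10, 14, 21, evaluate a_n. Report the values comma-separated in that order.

n=8: 8·1 4·2 2·4 1·8  f→[4096+256+16+1]=4369
q^10  k|10↦f(k): 1:1 2:16 5:625 10:10000  a_10=10642
[q^14] f(14)=38416,f(7)=2401,f(2)=16,f(1)=1 ⇒ 40834
q^21  k|21↦f(k): 1:1 3:81 7:2401 21:194481  a_21=196964

4369, 10642, 40834, 196964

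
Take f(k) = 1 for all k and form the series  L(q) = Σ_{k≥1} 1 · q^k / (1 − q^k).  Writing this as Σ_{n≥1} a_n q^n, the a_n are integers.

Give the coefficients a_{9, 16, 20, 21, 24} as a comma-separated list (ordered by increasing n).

n=9: 9·1 3·3 1·9  f→[1+1+1]=3
[q^16] f(16)=1,f(8)=1,f(4)=1,f(2)=1,f(1)=1 ⇒ 5
q^20  k|20↦f(k): 20:1 10:1 5:1 4:1 2:1 1:1  a_20=6
d|21:{1,3,7,21}  Σf=1+1+1+1=4
n=24: 24·1 12·2 8·3 6·4 4·6 3·8 2·12 1·24  f→[1+1+1+1+1+1+1+1]=8

3, 5, 6, 4, 8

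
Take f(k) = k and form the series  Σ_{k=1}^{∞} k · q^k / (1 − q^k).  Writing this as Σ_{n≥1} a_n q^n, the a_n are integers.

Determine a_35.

n=35: 1·35 5·7 7·5 35·1  f→[1+5+7+35]=48

a_35 = 48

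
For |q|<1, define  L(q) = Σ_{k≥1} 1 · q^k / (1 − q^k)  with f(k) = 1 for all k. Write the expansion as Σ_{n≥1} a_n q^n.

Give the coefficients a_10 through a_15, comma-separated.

q^10  k|10↦f(k): 10:1 5:1 2:1 1:1  a_10=4
q^11  k|11↦f(k): 11:1 1:1  a_11=2
q^12  k|12↦f(k): 12:1 6:1 4:1 3:1 2:1 1:1  a_12=6
d|13:{1,13}  Σf=1+1=2
n=14: 1·14 2·7 7·2 14·1  f→[1+1+1+1]=4
q^15  k|15↦f(k): 15:1 5:1 3:1 1:1  a_15=4

4, 2, 6, 2, 4, 4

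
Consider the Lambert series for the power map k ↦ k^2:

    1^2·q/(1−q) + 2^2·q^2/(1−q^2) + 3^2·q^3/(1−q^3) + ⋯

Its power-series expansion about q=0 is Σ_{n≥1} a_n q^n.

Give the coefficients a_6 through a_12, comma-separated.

50, 50, 85, 91, 130, 122, 210

n=6: 1·6 2·3 3·2 6·1  f→[1+4+9+36]=50
q^7  k|7↦f(k): 7:49 1:1  a_7=50
n=8: 1·8 2·4 4·2 8·1  f→[1+4+16+64]=85
q^9  k|9↦f(k): 9:81 3:9 1:1  a_9=91
n=10: 1·10 2·5 5·2 10·1  f→[1+4+25+100]=130
d|11:{11,1}  Σf=121+1=122
n=12: 1·12 2·6 3·4 4·3 6·2 12·1  f→[1+4+9+16+36+144]=210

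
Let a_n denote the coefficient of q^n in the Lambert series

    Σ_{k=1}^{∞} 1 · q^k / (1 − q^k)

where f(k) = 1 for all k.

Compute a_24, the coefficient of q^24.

q^24  k|24↦f(k): 1:1 2:1 3:1 4:1 6:1 8:1 12:1 24:1  a_24=8

a_24 = 8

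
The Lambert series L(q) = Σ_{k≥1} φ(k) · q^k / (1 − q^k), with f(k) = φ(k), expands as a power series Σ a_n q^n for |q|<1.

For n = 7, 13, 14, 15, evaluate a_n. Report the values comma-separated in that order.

q^7  k|7↦φ(k): 7:6 1:1  a_7=7
q^13  k|13↦φ(k): 13:12 1:1  a_13=13
[q^14] φ(14)=6,φ(7)=6,φ(2)=1,φ(1)=1 ⇒ 14
q^15  k|15↦φ(k): 15:8 5:4 3:2 1:1  a_15=15

7, 13, 14, 15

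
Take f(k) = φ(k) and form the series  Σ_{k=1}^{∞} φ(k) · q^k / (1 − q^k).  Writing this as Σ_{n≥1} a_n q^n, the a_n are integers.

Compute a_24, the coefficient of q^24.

d|24:{24,12,8,6,4,3,2,1}  Σφ=8+4+4+2+2+2+1+1=24

a_24 = 24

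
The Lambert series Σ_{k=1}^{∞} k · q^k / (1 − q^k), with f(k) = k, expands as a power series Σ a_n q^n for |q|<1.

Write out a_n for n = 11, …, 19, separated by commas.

[q^11] f(11)=11,f(1)=1 ⇒ 12
n=12: 1·12 2·6 3·4 4·3 6·2 12·1  f→[1+2+3+4+6+12]=28
[q^13] f(1)=1,f(13)=13 ⇒ 14
q^14  k|14↦f(k): 14:14 7:7 2:2 1:1  a_14=24
n=15: 15·1 5·3 3·5 1·15  f→[15+5+3+1]=24
q^16  k|16↦f(k): 16:16 8:8 4:4 2:2 1:1  a_16=31
n=17: 17·1 1·17  f→[17+1]=18
n=18: 1·18 2·9 3·6 6·3 9·2 18·1  f→[1+2+3+6+9+18]=39
[q^19] f(1)=1,f(19)=19 ⇒ 20

12, 28, 14, 24, 24, 31, 18, 39, 20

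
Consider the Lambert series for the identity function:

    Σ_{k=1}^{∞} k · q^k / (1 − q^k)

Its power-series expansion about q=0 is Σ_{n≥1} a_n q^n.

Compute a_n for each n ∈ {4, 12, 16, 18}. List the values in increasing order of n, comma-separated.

7, 28, 31, 39

[q^4] f(1)=1,f(2)=2,f(4)=4 ⇒ 7
[q^12] f(12)=12,f(6)=6,f(4)=4,f(3)=3,f(2)=2,f(1)=1 ⇒ 28
n=16: 1·16 2·8 4·4 8·2 16·1  f→[1+2+4+8+16]=31
q^18  k|18↦f(k): 18:18 9:9 6:6 3:3 2:2 1:1  a_18=39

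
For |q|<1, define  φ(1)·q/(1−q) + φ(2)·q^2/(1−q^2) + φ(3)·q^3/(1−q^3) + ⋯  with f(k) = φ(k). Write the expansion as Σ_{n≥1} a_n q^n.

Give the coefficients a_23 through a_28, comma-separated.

[q^23] φ(1)=1,φ(23)=22 ⇒ 23
n=24: 24·1 12·2 8·3 6·4 4·6 3·8 2·12 1·24  φ→[8+4+4+2+2+2+1+1]=24
d|25:{1,5,25}  Σφ=1+4+20=25
d|26:{26,13,2,1}  Σφ=12+12+1+1=26
q^27  k|27↦φ(k): 1:1 3:2 9:6 27:18  a_27=27
d|28:{1,2,4,7,14,28}  Σφ=1+1+2+6+6+12=28

23, 24, 25, 26, 27, 28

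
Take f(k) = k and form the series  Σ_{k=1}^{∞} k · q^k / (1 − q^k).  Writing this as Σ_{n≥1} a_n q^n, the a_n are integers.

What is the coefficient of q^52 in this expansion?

a_52 = 98

d|52:{1,2,4,13,26,52}  Σf=1+2+4+13+26+52=98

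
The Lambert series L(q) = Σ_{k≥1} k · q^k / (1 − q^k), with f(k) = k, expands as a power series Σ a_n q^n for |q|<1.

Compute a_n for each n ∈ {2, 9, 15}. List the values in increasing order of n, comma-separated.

3, 13, 24

q^2  k|2↦f(k): 2:2 1:1  a_2=3
n=9: 1·9 3·3 9·1  f→[1+3+9]=13
n=15: 1·15 3·5 5·3 15·1  f→[1+3+5+15]=24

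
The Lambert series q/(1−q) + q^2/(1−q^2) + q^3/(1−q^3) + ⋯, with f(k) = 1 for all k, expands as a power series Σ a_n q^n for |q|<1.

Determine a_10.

a_10 = 4

q^10  k|10↦f(k): 10:1 5:1 2:1 1:1  a_10=4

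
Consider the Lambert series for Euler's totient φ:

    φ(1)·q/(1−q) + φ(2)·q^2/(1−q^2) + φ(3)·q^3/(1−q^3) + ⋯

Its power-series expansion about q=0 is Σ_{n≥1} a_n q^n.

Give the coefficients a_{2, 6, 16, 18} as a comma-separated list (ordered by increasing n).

d|2:{1,2}  Σφ=1+1=2
[q^6] φ(1)=1,φ(2)=1,φ(3)=2,φ(6)=2 ⇒ 6
n=16: 16·1 8·2 4·4 2·8 1·16  φ→[8+4+2+1+1]=16
n=18: 18·1 9·2 6·3 3·6 2·9 1·18  φ→[6+6+2+2+1+1]=18

2, 6, 16, 18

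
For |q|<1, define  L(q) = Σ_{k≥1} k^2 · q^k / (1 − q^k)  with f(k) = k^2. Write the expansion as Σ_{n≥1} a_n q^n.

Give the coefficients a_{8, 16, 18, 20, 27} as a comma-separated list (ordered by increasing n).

q^8  k|8↦f(k): 8:64 4:16 2:4 1:1  a_8=85
n=16: 1·16 2·8 4·4 8·2 16·1  f→[1+4+16+64+256]=341
[q^18] f(1)=1,f(2)=4,f(3)=9,f(6)=36,f(9)=81,f(18)=324 ⇒ 455
q^20  k|20↦f(k): 20:400 10:100 5:25 4:16 2:4 1:1  a_20=546
d|27:{1,3,9,27}  Σf=1+9+81+729=820

85, 341, 455, 546, 820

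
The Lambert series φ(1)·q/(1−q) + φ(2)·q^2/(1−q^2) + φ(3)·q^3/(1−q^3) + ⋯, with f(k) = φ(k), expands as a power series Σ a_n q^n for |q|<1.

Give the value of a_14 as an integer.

d|14:{1,2,7,14}  Σφ=1+1+6+6=14

a_14 = 14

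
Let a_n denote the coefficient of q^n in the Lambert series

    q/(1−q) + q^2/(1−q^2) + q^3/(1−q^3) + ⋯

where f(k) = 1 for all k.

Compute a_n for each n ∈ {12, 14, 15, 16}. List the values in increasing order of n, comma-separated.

6, 4, 4, 5

n=12: 12·1 6·2 4·3 3·4 2·6 1·12  f→[1+1+1+1+1+1]=6
d|14:{14,7,2,1}  Σf=1+1+1+1=4
q^15  k|15↦f(k): 1:1 3:1 5:1 15:1  a_15=4
q^16  k|16↦f(k): 1:1 2:1 4:1 8:1 16:1  a_16=5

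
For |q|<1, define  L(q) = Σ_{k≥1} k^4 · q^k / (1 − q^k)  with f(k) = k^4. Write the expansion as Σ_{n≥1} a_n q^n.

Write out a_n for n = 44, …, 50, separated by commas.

n=44: 44·1 22·2 11·4 4·11 2·22 1·44  f→[3748096+234256+14641+256+16+1]=3997266
d|45:{1,3,5,9,15,45}  Σf=1+81+625+6561+50625+4100625=4158518
q^46  k|46↦f(k): 1:1 2:16 23:279841 46:4477456  a_46=4757314
[q^47] f(1)=1,f(47)=4879681 ⇒ 4879682
q^48  k|48↦f(k): 48:5308416 24:331776 16:65536 12:20736 8:4096 6:1296 4:256 3:81 2:16 1:1  a_48=5732210
[q^49] f(49)=5764801,f(7)=2401,f(1)=1 ⇒ 5767203
n=50: 50·1 25·2 10·5 5·10 2·25 1·50  f→[6250000+390625+10000+625+16+1]=6651267

3997266, 4158518, 4757314, 4879682, 5732210, 5767203, 6651267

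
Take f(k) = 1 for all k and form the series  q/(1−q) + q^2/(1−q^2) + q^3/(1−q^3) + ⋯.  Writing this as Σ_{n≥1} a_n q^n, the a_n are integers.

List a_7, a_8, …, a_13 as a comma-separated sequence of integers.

2, 4, 3, 4, 2, 6, 2

q^7  k|7↦f(k): 7:1 1:1  a_7=2
n=8: 8·1 4·2 2·4 1·8  f→[1+1+1+1]=4
n=9: 1·9 3·3 9·1  f→[1+1+1]=3
q^10  k|10↦f(k): 10:1 5:1 2:1 1:1  a_10=4
q^11  k|11↦f(k): 1:1 11:1  a_11=2
[q^12] f(12)=1,f(6)=1,f(4)=1,f(3)=1,f(2)=1,f(1)=1 ⇒ 6
n=13: 1·13 13·1  f→[1+1]=2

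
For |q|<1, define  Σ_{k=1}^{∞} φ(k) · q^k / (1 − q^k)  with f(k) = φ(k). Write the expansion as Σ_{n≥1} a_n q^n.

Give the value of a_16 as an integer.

q^16  k|16↦φ(k): 16:8 8:4 4:2 2:1 1:1  a_16=16

a_16 = 16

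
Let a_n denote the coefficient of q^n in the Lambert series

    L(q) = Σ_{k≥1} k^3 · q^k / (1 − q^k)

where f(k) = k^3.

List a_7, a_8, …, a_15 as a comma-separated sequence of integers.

344, 585, 757, 1134, 1332, 2044, 2198, 3096, 3528

[q^7] f(7)=343,f(1)=1 ⇒ 344
d|8:{8,4,2,1}  Σf=512+64+8+1=585
[q^9] f(9)=729,f(3)=27,f(1)=1 ⇒ 757
d|10:{10,5,2,1}  Σf=1000+125+8+1=1134
[q^11] f(1)=1,f(11)=1331 ⇒ 1332
d|12:{12,6,4,3,2,1}  Σf=1728+216+64+27+8+1=2044
d|13:{1,13}  Σf=1+2197=2198
d|14:{14,7,2,1}  Σf=2744+343+8+1=3096
d|15:{1,3,5,15}  Σf=1+27+125+3375=3528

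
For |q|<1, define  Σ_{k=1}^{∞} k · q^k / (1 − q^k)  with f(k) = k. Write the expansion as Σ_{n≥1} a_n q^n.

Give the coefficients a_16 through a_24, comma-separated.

31, 18, 39, 20, 42, 32, 36, 24, 60

q^16  k|16↦f(k): 16:16 8:8 4:4 2:2 1:1  a_16=31
d|17:{17,1}  Σf=17+1=18
q^18  k|18↦f(k): 1:1 2:2 3:3 6:6 9:9 18:18  a_18=39
[q^19] f(19)=19,f(1)=1 ⇒ 20
d|20:{1,2,4,5,10,20}  Σf=1+2+4+5+10+20=42
d|21:{1,3,7,21}  Σf=1+3+7+21=32
d|22:{22,11,2,1}  Σf=22+11+2+1=36
q^23  k|23↦f(k): 1:1 23:23  a_23=24
n=24: 1·24 2·12 3·8 4·6 6·4 8·3 12·2 24·1  f→[1+2+3+4+6+8+12+24]=60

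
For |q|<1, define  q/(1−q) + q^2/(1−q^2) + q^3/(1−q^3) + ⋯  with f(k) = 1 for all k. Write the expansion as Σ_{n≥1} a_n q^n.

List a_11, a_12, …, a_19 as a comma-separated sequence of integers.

2, 6, 2, 4, 4, 5, 2, 6, 2

[q^11] f(11)=1,f(1)=1 ⇒ 2
[q^12] f(1)=1,f(2)=1,f(3)=1,f(4)=1,f(6)=1,f(12)=1 ⇒ 6
q^13  k|13↦f(k): 13:1 1:1  a_13=2
d|14:{14,7,2,1}  Σf=1+1+1+1=4
[q^15] f(1)=1,f(3)=1,f(5)=1,f(15)=1 ⇒ 4
q^16  k|16↦f(k): 1:1 2:1 4:1 8:1 16:1  a_16=5
q^17  k|17↦f(k): 1:1 17:1  a_17=2
q^18  k|18↦f(k): 18:1 9:1 6:1 3:1 2:1 1:1  a_18=6
[q^19] f(1)=1,f(19)=1 ⇒ 2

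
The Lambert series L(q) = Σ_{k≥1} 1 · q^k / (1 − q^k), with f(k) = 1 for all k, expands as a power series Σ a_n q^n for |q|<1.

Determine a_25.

n=25: 25·1 5·5 1·25  f→[1+1+1]=3

a_25 = 3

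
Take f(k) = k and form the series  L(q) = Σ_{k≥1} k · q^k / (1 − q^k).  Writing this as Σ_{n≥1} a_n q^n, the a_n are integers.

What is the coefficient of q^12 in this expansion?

a_12 = 28

[q^12] f(12)=12,f(6)=6,f(4)=4,f(3)=3,f(2)=2,f(1)=1 ⇒ 28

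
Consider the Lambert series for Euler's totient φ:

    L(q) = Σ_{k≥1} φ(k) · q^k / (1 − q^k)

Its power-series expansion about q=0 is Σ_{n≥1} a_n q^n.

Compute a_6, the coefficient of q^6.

n=6: 1·6 2·3 3·2 6·1  φ→[1+1+2+2]=6

a_6 = 6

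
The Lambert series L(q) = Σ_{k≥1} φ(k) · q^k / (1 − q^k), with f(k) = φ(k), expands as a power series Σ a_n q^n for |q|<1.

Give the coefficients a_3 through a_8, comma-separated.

[q^3] φ(3)=2,φ(1)=1 ⇒ 3
q^4  k|4↦φ(k): 1:1 2:1 4:2  a_4=4
d|5:{1,5}  Σφ=1+4=5
[q^6] φ(6)=2,φ(3)=2,φ(2)=1,φ(1)=1 ⇒ 6
d|7:{7,1}  Σφ=6+1=7
q^8  k|8↦φ(k): 1:1 2:1 4:2 8:4  a_8=8

3, 4, 5, 6, 7, 8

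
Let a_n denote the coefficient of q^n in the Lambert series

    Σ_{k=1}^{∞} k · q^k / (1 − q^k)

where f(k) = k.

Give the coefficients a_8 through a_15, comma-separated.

q^8  k|8↦f(k): 1:1 2:2 4:4 8:8  a_8=15
[q^9] f(1)=1,f(3)=3,f(9)=9 ⇒ 13
d|10:{10,5,2,1}  Σf=10+5+2+1=18
q^11  k|11↦f(k): 1:1 11:11  a_11=12
[q^12] f(1)=1,f(2)=2,f(3)=3,f(4)=4,f(6)=6,f(12)=12 ⇒ 28
[q^13] f(13)=13,f(1)=1 ⇒ 14
[q^14] f(14)=14,f(7)=7,f(2)=2,f(1)=1 ⇒ 24
q^15  k|15↦f(k): 15:15 5:5 3:3 1:1  a_15=24

15, 13, 18, 12, 28, 14, 24, 24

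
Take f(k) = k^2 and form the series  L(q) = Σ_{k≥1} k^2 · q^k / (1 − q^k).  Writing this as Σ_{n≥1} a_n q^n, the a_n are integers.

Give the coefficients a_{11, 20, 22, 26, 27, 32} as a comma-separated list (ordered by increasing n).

q^11  k|11↦f(k): 1:1 11:121  a_11=122
q^20  k|20↦f(k): 20:400 10:100 5:25 4:16 2:4 1:1  a_20=546
[q^22] f(22)=484,f(11)=121,f(2)=4,f(1)=1 ⇒ 610
q^26  k|26↦f(k): 1:1 2:4 13:169 26:676  a_26=850
[q^27] f(1)=1,f(3)=9,f(9)=81,f(27)=729 ⇒ 820
[q^32] f(32)=1024,f(16)=256,f(8)=64,f(4)=16,f(2)=4,f(1)=1 ⇒ 1365

122, 546, 610, 850, 820, 1365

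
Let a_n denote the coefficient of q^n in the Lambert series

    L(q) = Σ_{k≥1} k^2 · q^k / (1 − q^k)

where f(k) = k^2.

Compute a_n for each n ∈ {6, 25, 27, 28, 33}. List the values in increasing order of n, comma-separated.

50, 651, 820, 1050, 1220

n=6: 1·6 2·3 3·2 6·1  f→[1+4+9+36]=50
[q^25] f(1)=1,f(5)=25,f(25)=625 ⇒ 651
q^27  k|27↦f(k): 27:729 9:81 3:9 1:1  a_27=820
[q^28] f(28)=784,f(14)=196,f(7)=49,f(4)=16,f(2)=4,f(1)=1 ⇒ 1050
q^33  k|33↦f(k): 1:1 3:9 11:121 33:1089  a_33=1220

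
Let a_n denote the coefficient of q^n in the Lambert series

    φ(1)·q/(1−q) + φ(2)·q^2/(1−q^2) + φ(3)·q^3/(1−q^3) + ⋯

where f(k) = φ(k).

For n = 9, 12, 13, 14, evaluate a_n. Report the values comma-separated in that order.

[q^9] φ(1)=1,φ(3)=2,φ(9)=6 ⇒ 9
d|12:{1,2,3,4,6,12}  Σφ=1+1+2+2+2+4=12
q^13  k|13↦φ(k): 13:12 1:1  a_13=13
d|14:{14,7,2,1}  Σφ=6+6+1+1=14

9, 12, 13, 14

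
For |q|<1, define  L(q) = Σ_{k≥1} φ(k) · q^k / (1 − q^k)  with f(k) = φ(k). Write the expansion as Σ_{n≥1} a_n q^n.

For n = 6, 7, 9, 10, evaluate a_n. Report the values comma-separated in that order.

q^6  k|6↦φ(k): 6:2 3:2 2:1 1:1  a_6=6
[q^7] φ(1)=1,φ(7)=6 ⇒ 7
[q^9] φ(1)=1,φ(3)=2,φ(9)=6 ⇒ 9
q^10  k|10↦φ(k): 10:4 5:4 2:1 1:1  a_10=10

6, 7, 9, 10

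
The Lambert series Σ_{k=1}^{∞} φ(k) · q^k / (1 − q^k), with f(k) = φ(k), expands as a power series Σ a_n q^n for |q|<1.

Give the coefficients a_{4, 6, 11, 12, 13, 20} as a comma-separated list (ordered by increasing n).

n=4: 4·1 2·2 1·4  φ→[2+1+1]=4
q^6  k|6↦φ(k): 1:1 2:1 3:2 6:2  a_6=6
q^11  k|11↦φ(k): 11:10 1:1  a_11=11
n=12: 12·1 6·2 4·3 3·4 2·6 1·12  φ→[4+2+2+2+1+1]=12
[q^13] φ(1)=1,φ(13)=12 ⇒ 13
n=20: 20·1 10·2 5·4 4·5 2·10 1·20  φ→[8+4+4+2+1+1]=20

4, 6, 11, 12, 13, 20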